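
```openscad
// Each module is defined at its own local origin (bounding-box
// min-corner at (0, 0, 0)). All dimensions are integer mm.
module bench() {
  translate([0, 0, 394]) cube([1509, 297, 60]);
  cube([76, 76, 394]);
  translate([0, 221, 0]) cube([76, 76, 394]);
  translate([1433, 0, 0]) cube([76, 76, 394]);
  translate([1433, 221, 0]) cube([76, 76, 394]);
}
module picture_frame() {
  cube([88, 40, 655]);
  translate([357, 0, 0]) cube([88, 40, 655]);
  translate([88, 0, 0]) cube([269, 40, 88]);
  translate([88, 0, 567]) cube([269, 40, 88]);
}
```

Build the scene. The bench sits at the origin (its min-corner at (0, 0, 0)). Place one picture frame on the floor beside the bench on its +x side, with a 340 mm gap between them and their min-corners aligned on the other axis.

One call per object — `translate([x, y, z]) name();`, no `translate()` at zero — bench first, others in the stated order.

bench();
translate([1849, 0, 0]) picture_frame();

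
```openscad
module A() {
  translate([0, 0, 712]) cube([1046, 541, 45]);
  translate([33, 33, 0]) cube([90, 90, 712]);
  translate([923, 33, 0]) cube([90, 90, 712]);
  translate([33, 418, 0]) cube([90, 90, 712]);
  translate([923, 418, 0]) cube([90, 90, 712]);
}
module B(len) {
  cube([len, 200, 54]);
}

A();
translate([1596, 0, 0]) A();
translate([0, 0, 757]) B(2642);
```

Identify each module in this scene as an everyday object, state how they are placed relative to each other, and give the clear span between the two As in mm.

A is a table. B is a beam. A beam spans the tops of two tables. The clear span between the two tables is 550 mm.

Second table starts at x = 1596; first ends at x = 1046; clear span = 1596 − 1046 = 550 mm.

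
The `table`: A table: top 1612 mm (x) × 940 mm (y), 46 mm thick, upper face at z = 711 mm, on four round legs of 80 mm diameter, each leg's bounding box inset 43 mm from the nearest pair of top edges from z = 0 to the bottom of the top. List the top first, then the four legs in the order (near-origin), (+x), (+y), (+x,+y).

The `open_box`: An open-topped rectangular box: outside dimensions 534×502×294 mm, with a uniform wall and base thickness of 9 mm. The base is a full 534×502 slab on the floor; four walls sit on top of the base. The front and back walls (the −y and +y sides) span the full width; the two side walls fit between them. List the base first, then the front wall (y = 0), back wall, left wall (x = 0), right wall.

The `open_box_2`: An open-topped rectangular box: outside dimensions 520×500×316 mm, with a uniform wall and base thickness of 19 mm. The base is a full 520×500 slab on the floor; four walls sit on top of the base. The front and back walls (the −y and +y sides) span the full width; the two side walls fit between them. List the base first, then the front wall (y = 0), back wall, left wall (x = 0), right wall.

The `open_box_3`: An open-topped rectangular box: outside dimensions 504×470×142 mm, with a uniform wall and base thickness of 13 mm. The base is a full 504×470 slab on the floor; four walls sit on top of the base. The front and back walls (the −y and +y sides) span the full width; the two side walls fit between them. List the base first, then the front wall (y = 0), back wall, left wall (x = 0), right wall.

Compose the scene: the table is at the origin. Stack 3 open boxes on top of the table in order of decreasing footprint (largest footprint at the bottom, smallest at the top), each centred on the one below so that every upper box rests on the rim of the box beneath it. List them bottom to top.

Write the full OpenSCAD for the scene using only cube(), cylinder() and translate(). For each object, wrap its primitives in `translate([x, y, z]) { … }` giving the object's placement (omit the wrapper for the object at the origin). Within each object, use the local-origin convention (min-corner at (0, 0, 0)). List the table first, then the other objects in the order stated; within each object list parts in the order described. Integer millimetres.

translate([0, 0, 665]) cube([1612, 940, 46]);
translate([83, 83, 0]) cylinder(h = 665, r = 40);
translate([1529, 83, 0]) cylinder(h = 665, r = 40);
translate([83, 857, 0]) cylinder(h = 665, r = 40);
translate([1529, 857, 0]) cylinder(h = 665, r = 40);
translate([539, 219, 711]) {
  cube([534, 502, 9]);
  translate([0, 0, 9]) cube([534, 9, 285]);
  translate([0, 493, 9]) cube([534, 9, 285]);
  translate([0, 9, 9]) cube([9, 484, 285]);
  translate([525, 9, 9]) cube([9, 484, 285]);
}
translate([546, 220, 1005]) {
  cube([520, 500, 19]);
  translate([0, 0, 19]) cube([520, 19, 297]);
  translate([0, 481, 19]) cube([520, 19, 297]);
  translate([0, 19, 19]) cube([19, 462, 297]);
  translate([501, 19, 19]) cube([19, 462, 297]);
}
translate([554, 235, 1321]) {
  cube([504, 470, 13]);
  translate([0, 0, 13]) cube([504, 13, 129]);
  translate([0, 457, 13]) cube([504, 13, 129]);
  translate([0, 13, 13]) cube([13, 444, 129]);
  translate([491, 13, 13]) cube([13, 444, 129]);
}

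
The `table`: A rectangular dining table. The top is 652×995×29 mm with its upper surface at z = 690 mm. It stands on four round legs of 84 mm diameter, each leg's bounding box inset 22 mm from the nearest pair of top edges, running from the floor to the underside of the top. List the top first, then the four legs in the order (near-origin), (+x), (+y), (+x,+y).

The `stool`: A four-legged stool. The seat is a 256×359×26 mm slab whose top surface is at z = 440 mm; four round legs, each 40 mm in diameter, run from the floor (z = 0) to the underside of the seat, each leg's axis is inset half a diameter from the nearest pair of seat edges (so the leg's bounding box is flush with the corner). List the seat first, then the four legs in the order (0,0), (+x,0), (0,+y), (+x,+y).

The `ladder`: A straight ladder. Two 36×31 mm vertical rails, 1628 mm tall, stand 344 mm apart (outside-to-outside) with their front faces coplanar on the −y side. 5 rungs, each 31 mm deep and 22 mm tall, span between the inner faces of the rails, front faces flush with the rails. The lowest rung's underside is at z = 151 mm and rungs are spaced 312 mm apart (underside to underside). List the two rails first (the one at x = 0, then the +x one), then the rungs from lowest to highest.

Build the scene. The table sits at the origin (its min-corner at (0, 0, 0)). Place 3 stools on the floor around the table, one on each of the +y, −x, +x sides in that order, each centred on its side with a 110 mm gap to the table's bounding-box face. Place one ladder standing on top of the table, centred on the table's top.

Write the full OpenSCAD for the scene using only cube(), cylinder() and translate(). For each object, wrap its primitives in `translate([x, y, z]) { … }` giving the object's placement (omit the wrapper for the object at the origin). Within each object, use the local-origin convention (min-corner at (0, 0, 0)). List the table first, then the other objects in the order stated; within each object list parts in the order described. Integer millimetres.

translate([0, 0, 661]) cube([652, 995, 29]);
translate([64, 64, 0]) cylinder(h = 661, r = 42);
translate([588, 64, 0]) cylinder(h = 661, r = 42);
translate([64, 931, 0]) cylinder(h = 661, r = 42);
translate([588, 931, 0]) cylinder(h = 661, r = 42);
translate([198, 1105, 0]) {
  translate([0, 0, 414]) cube([256, 359, 26]);
  translate([20, 20, 0]) cylinder(h = 414, r = 20);
  translate([236, 20, 0]) cylinder(h = 414, r = 20);
  translate([20, 339, 0]) cylinder(h = 414, r = 20);
  translate([236, 339, 0]) cylinder(h = 414, r = 20);
}
translate([-366, 318, 0]) {
  translate([0, 0, 414]) cube([256, 359, 26]);
  translate([20, 20, 0]) cylinder(h = 414, r = 20);
  translate([236, 20, 0]) cylinder(h = 414, r = 20);
  translate([20, 339, 0]) cylinder(h = 414, r = 20);
  translate([236, 339, 0]) cylinder(h = 414, r = 20);
}
translate([762, 318, 0]) {
  translate([0, 0, 414]) cube([256, 359, 26]);
  translate([20, 20, 0]) cylinder(h = 414, r = 20);
  translate([236, 20, 0]) cylinder(h = 414, r = 20);
  translate([20, 339, 0]) cylinder(h = 414, r = 20);
  translate([236, 339, 0]) cylinder(h = 414, r = 20);
}
translate([154, 482, 690]) {
  cube([36, 31, 1628]);
  translate([308, 0, 0]) cube([36, 31, 1628]);
  translate([36, 0, 151]) cube([272, 31, 22]);
  translate([36, 0, 463]) cube([272, 31, 22]);
  translate([36, 0, 775]) cube([272, 31, 22]);
  translate([36, 0, 1087]) cube([272, 31, 22]);
  translate([36, 0, 1399]) cube([272, 31, 22]);
}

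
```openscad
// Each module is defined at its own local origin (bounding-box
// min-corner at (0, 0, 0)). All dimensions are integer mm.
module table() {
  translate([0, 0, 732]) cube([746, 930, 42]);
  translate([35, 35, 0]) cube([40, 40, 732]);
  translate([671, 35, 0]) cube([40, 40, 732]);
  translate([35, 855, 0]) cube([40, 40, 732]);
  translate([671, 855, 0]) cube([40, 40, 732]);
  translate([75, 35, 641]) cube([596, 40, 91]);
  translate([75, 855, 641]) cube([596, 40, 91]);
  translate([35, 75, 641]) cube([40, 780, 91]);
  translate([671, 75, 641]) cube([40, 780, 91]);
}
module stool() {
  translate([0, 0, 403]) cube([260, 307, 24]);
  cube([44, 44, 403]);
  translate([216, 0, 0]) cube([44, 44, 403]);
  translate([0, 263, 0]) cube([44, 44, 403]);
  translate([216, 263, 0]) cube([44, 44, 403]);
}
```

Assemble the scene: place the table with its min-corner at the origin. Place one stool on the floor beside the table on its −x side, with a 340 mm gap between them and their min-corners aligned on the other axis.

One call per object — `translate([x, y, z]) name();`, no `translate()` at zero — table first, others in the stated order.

table();
translate([-600, 0, 0]) stool();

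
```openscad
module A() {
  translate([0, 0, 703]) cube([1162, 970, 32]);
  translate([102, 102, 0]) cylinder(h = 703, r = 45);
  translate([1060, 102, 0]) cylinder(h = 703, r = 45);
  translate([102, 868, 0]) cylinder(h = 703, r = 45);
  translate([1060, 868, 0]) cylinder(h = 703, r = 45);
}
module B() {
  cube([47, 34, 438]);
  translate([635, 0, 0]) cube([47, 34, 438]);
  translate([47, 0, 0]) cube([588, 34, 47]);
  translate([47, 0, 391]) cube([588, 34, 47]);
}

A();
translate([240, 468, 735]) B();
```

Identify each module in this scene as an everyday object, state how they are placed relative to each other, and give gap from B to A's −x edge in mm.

A is a table. B is a picture frame. The picture frame is on top of the table, centred. The gap from the picture frame to the table's −x edge is 240 mm.

The picture frame's min-x is at 240; the table's min-x is 0; gap = 240 mm.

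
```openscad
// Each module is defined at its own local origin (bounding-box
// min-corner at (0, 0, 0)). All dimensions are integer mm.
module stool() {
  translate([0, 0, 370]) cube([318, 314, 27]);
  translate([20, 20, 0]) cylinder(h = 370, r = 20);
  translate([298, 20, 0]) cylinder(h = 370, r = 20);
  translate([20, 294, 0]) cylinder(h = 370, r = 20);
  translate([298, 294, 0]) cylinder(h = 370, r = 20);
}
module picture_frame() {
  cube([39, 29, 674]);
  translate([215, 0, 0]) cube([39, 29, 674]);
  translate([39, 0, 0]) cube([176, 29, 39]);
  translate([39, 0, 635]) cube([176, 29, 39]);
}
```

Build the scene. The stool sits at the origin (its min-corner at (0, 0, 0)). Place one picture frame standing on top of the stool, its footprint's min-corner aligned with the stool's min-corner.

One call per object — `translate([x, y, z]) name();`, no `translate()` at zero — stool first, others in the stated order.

stool();
translate([0, 0, 397]) picture_frame();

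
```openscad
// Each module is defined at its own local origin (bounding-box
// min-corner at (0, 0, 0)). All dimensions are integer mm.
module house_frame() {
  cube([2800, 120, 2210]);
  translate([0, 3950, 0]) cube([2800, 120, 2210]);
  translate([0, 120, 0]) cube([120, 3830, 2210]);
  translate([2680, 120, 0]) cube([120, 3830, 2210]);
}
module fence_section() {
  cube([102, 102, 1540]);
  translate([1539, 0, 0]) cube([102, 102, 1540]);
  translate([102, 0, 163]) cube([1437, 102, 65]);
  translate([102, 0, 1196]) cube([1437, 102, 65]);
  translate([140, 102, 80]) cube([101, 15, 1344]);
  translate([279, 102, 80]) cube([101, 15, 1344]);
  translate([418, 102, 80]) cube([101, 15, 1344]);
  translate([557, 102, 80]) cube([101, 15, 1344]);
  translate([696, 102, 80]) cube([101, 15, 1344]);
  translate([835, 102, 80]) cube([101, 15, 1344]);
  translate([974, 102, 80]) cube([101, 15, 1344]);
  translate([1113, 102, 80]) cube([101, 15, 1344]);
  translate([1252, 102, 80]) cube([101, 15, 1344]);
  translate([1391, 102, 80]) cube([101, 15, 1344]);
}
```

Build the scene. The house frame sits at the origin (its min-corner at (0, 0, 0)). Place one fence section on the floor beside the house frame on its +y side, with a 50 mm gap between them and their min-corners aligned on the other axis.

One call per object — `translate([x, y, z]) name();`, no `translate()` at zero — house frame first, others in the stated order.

house_frame();
translate([0, 4120, 0]) fence_section();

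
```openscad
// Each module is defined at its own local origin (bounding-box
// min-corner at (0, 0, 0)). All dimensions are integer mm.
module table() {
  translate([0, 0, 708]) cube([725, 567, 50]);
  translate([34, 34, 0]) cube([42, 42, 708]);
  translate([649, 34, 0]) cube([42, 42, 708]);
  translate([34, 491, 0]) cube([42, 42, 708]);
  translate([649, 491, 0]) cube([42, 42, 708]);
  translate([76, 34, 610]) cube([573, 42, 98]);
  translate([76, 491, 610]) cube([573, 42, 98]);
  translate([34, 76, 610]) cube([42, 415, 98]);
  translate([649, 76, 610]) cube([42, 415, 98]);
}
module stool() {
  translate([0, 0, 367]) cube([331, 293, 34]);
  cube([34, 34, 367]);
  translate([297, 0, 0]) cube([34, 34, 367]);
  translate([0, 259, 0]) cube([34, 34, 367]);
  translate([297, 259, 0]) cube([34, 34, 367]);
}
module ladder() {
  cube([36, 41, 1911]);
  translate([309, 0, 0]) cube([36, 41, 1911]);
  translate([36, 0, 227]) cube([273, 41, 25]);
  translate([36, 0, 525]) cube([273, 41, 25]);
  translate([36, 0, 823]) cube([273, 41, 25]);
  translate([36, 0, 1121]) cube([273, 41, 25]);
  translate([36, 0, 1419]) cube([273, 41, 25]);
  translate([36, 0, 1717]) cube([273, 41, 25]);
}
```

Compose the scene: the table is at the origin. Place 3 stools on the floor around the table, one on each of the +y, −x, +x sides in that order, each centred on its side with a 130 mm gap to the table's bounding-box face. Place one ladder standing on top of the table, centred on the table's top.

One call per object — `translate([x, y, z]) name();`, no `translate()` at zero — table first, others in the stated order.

table();
translate([197, 697, 0]) stool();
translate([-461, 137, 0]) stool();
translate([855, 137, 0]) stool();
translate([190, 263, 758]) ladder();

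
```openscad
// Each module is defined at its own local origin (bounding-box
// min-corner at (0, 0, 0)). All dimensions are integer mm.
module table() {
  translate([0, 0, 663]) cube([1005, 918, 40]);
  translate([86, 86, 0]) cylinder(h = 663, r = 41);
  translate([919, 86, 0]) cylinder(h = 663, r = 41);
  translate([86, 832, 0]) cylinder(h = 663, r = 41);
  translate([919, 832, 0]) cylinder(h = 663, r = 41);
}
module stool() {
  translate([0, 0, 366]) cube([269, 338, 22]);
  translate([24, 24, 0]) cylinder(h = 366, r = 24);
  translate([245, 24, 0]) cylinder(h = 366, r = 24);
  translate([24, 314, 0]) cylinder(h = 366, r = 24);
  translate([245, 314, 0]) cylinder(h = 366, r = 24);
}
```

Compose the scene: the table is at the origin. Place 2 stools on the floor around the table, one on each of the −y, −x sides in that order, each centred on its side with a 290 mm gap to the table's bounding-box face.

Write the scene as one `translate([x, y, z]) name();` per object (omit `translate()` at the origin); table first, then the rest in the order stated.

table();
translate([368, -628, 0]) stool();
translate([-559, 290, 0]) stool();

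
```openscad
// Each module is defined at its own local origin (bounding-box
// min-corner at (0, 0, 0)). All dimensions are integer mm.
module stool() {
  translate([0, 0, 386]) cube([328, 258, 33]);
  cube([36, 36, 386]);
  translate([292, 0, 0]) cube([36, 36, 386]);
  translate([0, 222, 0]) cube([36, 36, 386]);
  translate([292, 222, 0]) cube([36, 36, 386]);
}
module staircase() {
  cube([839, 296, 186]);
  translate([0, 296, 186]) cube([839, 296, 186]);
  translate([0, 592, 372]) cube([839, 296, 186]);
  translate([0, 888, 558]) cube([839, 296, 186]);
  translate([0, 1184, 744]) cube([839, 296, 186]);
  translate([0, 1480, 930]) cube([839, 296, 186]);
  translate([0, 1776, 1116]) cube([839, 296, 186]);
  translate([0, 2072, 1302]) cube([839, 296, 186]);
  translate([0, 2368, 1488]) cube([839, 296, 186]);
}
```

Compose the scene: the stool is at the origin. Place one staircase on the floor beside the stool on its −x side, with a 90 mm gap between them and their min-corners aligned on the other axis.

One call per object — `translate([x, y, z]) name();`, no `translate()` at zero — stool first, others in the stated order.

stool();
translate([-929, 0, 0]) staircase();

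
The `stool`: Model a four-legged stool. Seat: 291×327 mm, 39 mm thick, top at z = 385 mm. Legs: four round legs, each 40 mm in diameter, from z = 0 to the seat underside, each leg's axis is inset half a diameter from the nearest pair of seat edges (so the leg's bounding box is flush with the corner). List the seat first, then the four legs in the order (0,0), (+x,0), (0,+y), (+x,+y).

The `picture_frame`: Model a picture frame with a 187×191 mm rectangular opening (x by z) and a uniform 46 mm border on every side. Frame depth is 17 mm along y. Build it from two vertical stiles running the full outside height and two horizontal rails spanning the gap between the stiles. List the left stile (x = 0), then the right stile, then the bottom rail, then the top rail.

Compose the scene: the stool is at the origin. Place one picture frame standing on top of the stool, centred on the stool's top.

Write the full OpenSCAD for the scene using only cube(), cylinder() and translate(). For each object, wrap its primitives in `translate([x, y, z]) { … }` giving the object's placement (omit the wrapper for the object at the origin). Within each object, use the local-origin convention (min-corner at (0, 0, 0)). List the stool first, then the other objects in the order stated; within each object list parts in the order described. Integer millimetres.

translate([0, 0, 346]) cube([291, 327, 39]);
translate([20, 20, 0]) cylinder(h = 346, r = 20);
translate([271, 20, 0]) cylinder(h = 346, r = 20);
translate([20, 307, 0]) cylinder(h = 346, r = 20);
translate([271, 307, 0]) cylinder(h = 346, r = 20);
translate([6, 155, 385]) {
  cube([46, 17, 283]);
  translate([233, 0, 0]) cube([46, 17, 283]);
  translate([46, 0, 0]) cube([187, 17, 46]);
  translate([46, 0, 237]) cube([187, 17, 46]);
}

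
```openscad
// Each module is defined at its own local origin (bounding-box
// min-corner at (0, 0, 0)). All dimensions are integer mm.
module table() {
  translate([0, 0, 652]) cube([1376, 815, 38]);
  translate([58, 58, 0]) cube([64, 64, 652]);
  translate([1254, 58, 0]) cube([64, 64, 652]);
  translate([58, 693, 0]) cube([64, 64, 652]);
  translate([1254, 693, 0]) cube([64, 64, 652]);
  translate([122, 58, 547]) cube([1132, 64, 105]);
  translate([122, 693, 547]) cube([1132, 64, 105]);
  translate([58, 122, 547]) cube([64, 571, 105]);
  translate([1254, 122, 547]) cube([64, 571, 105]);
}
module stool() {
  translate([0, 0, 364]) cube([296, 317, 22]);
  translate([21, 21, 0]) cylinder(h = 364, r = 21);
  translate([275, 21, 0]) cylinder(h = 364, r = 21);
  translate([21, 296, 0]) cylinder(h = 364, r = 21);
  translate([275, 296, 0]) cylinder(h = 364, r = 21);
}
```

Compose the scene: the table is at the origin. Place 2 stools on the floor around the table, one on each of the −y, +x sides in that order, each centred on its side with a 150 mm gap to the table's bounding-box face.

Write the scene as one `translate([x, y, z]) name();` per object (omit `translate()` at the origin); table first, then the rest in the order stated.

table();
translate([540, -467, 0]) stool();
translate([1526, 249, 0]) stool();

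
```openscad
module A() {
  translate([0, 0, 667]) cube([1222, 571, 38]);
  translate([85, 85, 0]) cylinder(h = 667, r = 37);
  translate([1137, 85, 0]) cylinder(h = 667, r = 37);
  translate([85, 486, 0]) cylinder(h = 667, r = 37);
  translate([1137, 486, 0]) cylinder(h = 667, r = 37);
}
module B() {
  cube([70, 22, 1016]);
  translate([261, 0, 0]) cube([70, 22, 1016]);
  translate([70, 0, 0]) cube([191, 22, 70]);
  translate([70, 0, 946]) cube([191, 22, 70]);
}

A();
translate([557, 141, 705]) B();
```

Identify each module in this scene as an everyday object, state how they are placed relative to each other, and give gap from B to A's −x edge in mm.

The picture frame's min-x is at 557; the table's min-x is 0; gap = 557 mm.

A is a table. B is a picture frame. The picture frame is on top of the table. The gap from the picture frame to the table's −x edge is 557 mm.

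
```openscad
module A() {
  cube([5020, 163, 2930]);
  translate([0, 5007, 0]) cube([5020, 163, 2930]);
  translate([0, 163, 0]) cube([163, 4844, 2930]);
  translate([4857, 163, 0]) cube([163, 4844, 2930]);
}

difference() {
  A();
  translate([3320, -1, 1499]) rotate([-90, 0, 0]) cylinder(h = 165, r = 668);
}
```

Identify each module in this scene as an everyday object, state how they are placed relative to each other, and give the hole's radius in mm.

The subtracted cylinder has r = 668 mm.

A is a house frame. The house frame has a circular hole through its front wall. The hole's radius is 668 mm.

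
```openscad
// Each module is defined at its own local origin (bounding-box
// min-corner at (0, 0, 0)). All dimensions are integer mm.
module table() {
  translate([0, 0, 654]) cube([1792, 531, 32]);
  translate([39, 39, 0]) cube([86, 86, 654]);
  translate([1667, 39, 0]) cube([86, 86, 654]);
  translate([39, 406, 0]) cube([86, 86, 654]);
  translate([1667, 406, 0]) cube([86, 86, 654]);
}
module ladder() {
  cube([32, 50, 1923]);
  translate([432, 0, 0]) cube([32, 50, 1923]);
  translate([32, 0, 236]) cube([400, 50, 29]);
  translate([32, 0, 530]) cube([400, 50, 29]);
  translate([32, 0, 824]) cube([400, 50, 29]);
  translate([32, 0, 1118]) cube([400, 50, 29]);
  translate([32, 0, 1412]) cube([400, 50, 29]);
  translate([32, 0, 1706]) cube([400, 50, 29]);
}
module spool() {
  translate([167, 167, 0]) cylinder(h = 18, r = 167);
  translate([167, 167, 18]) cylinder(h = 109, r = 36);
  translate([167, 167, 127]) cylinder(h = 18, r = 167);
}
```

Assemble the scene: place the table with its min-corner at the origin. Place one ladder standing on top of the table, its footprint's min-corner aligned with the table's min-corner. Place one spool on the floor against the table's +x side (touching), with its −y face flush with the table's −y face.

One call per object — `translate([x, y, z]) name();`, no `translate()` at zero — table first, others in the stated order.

table();
translate([0, 0, 686]) ladder();
translate([1792, 0, 0]) spool();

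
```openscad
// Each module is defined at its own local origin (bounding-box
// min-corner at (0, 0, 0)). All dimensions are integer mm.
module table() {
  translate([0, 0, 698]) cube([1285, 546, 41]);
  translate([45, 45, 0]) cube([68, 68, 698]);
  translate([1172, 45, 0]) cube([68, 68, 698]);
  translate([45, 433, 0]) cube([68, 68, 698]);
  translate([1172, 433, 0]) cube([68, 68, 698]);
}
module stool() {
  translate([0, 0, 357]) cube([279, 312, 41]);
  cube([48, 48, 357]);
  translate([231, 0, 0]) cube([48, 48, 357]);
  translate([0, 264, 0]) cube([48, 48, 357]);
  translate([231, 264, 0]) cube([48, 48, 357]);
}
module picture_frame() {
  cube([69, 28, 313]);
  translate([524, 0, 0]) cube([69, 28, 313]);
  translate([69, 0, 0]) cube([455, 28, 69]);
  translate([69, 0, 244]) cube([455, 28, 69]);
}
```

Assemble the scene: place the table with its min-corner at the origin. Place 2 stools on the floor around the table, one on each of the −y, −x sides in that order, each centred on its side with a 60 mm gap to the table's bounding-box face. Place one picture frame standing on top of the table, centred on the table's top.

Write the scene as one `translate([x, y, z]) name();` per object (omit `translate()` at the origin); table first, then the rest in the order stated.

table();
translate([503, -372, 0]) stool();
translate([-339, 117, 0]) stool();
translate([346, 259, 739]) picture_frame();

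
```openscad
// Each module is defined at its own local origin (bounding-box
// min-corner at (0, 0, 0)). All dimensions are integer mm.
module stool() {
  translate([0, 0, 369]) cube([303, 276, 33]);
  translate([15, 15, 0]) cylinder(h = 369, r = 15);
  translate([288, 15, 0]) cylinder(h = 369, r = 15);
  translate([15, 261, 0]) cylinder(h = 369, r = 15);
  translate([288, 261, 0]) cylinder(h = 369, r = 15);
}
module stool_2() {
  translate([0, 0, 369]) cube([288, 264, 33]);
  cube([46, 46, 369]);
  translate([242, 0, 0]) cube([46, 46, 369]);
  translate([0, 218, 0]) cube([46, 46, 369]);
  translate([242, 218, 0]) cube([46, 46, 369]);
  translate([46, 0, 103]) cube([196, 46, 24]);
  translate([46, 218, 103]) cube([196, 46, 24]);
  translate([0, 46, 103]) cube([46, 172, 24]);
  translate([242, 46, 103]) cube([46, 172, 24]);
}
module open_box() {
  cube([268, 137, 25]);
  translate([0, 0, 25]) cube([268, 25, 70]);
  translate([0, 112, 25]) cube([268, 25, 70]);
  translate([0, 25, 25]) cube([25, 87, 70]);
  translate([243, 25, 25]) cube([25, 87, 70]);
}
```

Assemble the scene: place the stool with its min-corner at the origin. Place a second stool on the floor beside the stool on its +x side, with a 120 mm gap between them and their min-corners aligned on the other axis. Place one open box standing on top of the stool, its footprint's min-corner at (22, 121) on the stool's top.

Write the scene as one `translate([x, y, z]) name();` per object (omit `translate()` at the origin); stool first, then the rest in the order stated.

stool();
translate([423, 0, 0]) stool_2();
translate([22, 121, 402]) open_box();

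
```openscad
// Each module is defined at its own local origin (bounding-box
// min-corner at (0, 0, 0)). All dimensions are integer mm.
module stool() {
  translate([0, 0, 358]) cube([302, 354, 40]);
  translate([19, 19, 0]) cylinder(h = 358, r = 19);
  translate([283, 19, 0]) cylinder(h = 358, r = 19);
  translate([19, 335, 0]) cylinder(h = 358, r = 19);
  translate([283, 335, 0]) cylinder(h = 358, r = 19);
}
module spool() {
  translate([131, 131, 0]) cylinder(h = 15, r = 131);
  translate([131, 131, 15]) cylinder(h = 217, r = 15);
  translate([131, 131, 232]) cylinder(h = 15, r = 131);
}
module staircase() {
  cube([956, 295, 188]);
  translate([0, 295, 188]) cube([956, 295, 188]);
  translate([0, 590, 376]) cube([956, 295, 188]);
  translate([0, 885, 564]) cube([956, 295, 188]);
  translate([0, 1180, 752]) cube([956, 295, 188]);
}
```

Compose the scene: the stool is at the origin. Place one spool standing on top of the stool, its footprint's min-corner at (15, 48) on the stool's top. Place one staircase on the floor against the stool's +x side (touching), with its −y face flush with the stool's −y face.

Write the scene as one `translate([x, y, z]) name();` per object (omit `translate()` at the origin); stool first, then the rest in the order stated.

stool();
translate([15, 48, 398]) spool();
translate([302, 0, 0]) staircase();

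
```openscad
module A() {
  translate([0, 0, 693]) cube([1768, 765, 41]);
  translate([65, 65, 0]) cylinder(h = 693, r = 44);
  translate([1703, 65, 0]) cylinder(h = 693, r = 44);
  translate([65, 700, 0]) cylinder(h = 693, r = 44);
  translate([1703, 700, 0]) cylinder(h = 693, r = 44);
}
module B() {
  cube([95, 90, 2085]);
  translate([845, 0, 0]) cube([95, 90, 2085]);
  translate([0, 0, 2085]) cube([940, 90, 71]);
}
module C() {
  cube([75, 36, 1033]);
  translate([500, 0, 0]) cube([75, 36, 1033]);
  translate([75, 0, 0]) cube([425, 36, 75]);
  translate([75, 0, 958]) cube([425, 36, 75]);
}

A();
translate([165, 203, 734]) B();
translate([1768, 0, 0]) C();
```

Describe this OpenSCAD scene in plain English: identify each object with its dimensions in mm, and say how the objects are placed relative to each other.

A is a table with a 1768×765 mm rectangular top, 41 mm thick, top surface at z = 734 mm, supported by four round legs of 88 mm diameter, each leg's bounding box inset 21 mm from the nearest pair of top edges, running from the floor.

B is a door frame. The clear opening is 750 mm wide and 2085 mm high. Two 95 mm wide jambs, 90 mm deep, stand either side of the opening from the floor to the top of the opening. A 71 mm thick head sits across the top of both jambs, spanning the full outside width of the frame.

C is a picture frame with a 425×883 mm rectangular opening (x by z) and a uniform 75 mm border on every side. Frame depth is 36 mm along y. It is built from two vertical stiles running the full outside height and two horizontal rails spanning the gap between the stiles.

The door frame is on top of the table. The picture frame is against the table's +x side, with their −y faces flush.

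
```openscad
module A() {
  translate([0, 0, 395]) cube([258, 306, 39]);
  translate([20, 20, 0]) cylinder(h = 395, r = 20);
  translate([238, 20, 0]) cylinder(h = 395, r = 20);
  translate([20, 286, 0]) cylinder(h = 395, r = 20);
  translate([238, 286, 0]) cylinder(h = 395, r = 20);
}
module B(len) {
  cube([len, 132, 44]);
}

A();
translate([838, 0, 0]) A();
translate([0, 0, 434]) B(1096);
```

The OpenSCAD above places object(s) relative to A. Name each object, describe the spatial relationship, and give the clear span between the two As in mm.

A is a stool. B is a beam. A beam spans the tops of two stools. The clear span between the two stools is 580 mm.

Second stool starts at x = 838; first ends at x = 258; clear span = 838 − 258 = 580 mm.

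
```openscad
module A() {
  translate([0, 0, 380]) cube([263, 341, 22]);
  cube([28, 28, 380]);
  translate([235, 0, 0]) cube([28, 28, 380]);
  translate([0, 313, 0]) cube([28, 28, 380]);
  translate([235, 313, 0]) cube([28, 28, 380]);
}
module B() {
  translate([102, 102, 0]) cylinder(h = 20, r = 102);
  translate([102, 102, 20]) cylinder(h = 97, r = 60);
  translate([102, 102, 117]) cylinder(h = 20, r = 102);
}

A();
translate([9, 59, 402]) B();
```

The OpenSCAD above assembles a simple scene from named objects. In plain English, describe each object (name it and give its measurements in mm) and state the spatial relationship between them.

A is a four-legged stool. The seat is a 263×341×22 mm slab whose top surface is at z = 402 mm; four square legs, each 28×28 mm in cross-section, run from the floor (z = 0) to the underside of the seat, each flush with a corner of the seat.

B is a spool: two coaxial disc flanges of radius 102 mm and thickness 20 mm, joined by a core cylinder of radius 60 mm and height 97 mm. The lower flange rests on z = 0 and the three cylinders share a vertical axis.

The spool is on top of the stool.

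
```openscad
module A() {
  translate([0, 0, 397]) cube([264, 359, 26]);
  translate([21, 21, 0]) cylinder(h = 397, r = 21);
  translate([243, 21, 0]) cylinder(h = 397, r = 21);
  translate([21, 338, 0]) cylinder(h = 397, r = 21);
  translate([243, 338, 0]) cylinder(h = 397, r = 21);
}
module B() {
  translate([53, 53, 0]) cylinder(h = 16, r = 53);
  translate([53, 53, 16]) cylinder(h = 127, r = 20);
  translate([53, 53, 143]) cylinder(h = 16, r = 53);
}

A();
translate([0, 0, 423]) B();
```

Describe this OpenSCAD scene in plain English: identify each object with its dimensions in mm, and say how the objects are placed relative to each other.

A is a four-legged stool. The seat is a 264×359×26 mm slab whose top surface is at z = 423 mm; four round legs, each 42 mm in diameter, run from the floor (z = 0) to the underside of the seat, each leg's axis is inset half a diameter from the nearest pair of seat edges (so the leg's bounding box is flush with the corner).

B is a spool: two coaxial disc flanges of radius 53 mm and thickness 16 mm, joined by a core cylinder of radius 20 mm and height 127 mm. The lower flange rests on z = 0 and the three cylinders share a vertical axis.

The spool is on top of the stool.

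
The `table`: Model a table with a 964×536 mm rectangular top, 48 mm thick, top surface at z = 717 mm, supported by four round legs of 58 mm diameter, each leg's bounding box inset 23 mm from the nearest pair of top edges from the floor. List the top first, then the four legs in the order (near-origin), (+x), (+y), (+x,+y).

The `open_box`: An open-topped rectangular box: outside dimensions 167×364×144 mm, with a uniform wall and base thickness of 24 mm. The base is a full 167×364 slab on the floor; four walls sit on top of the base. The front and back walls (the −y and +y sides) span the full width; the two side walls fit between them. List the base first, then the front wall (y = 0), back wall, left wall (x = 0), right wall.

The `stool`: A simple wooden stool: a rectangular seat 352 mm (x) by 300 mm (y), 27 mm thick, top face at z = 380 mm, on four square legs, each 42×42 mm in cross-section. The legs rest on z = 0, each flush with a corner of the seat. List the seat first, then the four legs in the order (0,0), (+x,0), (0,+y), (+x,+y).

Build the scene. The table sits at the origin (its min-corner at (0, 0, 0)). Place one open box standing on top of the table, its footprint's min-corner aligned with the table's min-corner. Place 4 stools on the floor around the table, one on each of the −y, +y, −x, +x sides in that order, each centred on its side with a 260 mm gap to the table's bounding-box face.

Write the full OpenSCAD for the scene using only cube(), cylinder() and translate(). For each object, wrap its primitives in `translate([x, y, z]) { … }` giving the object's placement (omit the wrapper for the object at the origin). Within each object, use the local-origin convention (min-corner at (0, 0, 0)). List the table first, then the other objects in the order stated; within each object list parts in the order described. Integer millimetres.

translate([0, 0, 669]) cube([964, 536, 48]);
translate([52, 52, 0]) cylinder(h = 669, r = 29);
translate([912, 52, 0]) cylinder(h = 669, r = 29);
translate([52, 484, 0]) cylinder(h = 669, r = 29);
translate([912, 484, 0]) cylinder(h = 669, r = 29);
translate([0, 0, 717]) {
  cube([167, 364, 24]);
  translate([0, 0, 24]) cube([167, 24, 120]);
  translate([0, 340, 24]) cube([167, 24, 120]);
  translate([0, 24, 24]) cube([24, 316, 120]);
  translate([143, 24, 24]) cube([24, 316, 120]);
}
translate([306, -560, 0]) {
  translate([0, 0, 353]) cube([352, 300, 27]);
  cube([42, 42, 353]);
  translate([310, 0, 0]) cube([42, 42, 353]);
  translate([0, 258, 0]) cube([42, 42, 353]);
  translate([310, 258, 0]) cube([42, 42, 353]);
}
translate([306, 796, 0]) {
  translate([0, 0, 353]) cube([352, 300, 27]);
  cube([42, 42, 353]);
  translate([310, 0, 0]) cube([42, 42, 353]);
  translate([0, 258, 0]) cube([42, 42, 353]);
  translate([310, 258, 0]) cube([42, 42, 353]);
}
translate([-612, 118, 0]) {
  translate([0, 0, 353]) cube([352, 300, 27]);
  cube([42, 42, 353]);
  translate([310, 0, 0]) cube([42, 42, 353]);
  translate([0, 258, 0]) cube([42, 42, 353]);
  translate([310, 258, 0]) cube([42, 42, 353]);
}
translate([1224, 118, 0]) {
  translate([0, 0, 353]) cube([352, 300, 27]);
  cube([42, 42, 353]);
  translate([310, 0, 0]) cube([42, 42, 353]);
  translate([0, 258, 0]) cube([42, 42, 353]);
  translate([310, 258, 0]) cube([42, 42, 353]);
}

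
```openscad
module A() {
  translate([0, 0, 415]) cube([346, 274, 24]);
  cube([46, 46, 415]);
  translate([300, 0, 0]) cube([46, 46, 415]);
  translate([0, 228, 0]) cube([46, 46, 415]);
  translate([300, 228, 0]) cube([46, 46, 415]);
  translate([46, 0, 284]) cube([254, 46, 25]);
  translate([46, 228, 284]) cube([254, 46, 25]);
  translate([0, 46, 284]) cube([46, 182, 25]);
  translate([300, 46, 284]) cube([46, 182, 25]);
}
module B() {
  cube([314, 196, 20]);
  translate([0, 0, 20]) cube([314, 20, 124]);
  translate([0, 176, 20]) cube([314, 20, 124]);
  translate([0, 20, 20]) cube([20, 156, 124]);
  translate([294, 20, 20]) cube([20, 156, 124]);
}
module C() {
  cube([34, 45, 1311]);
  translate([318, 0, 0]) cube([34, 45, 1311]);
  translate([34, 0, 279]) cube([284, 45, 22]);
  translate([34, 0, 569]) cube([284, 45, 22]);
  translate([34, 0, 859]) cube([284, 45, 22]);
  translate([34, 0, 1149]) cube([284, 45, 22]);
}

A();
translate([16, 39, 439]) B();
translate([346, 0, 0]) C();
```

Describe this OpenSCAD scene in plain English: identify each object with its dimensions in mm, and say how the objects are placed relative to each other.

A is a four-legged stool. The seat is 346×274 mm, 24 mm thick, top at z = 439 mm. It stands on four square legs, each 46×46 mm in cross-section, from z = 0 to the seat underside, each flush with a corner of the seat. Four stretchers, 46 mm wide and 25 mm tall, connect adjacent legs with their undersides at z = 284 mm, each running between the inner faces of the legs it joins and aligned with the legs' outer faces on the other axis.

B is an open storage box with external size 314×196×144 mm and wall thickness 20 mm (the base is also 20 mm thick). The base covers the whole footprint; the four walls stand on the base, with the y-facing walls full-width and the x-facing walls fitting between their inner faces.

C is a straight ladder. Two 34×45 mm vertical rails, 1311 mm tall, stand 352 mm apart (outside-to-outside) with their front faces coplanar on the −y side. 4 rungs, each 45 mm deep and 22 mm tall, span between the inner faces of the rails, front faces flush with the rails. The lowest rung's underside is at z = 279 mm and rungs are spaced 290 mm apart (underside to underside).

The open box is on top of the stool, centred. The ladder is against the stool's +x side, with their −y faces flush.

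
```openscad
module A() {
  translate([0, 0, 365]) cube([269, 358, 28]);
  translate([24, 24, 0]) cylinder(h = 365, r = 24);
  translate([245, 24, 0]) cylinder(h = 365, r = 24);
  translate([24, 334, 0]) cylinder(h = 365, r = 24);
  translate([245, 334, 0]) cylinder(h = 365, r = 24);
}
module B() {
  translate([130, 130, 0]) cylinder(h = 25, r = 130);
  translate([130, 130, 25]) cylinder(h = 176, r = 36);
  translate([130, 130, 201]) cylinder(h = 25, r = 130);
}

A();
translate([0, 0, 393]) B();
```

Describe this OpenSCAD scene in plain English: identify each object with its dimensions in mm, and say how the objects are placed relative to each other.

A is a four-legged stool. The seat is 269×358 mm, 28 mm thick, top at z = 393 mm. It stands on four round legs, each 48 mm in diameter, from z = 0 to the seat underside, each leg's axis is inset half a diameter from the nearest pair of seat edges (so the leg's bounding box is flush with the corner).

B is a spool: two coaxial disc flanges of radius 130 mm and thickness 25 mm, joined by a core cylinder of radius 36 mm and height 176 mm. The lower flange rests on z = 0 and the three cylinders share a vertical axis.

The spool is on top of the stool.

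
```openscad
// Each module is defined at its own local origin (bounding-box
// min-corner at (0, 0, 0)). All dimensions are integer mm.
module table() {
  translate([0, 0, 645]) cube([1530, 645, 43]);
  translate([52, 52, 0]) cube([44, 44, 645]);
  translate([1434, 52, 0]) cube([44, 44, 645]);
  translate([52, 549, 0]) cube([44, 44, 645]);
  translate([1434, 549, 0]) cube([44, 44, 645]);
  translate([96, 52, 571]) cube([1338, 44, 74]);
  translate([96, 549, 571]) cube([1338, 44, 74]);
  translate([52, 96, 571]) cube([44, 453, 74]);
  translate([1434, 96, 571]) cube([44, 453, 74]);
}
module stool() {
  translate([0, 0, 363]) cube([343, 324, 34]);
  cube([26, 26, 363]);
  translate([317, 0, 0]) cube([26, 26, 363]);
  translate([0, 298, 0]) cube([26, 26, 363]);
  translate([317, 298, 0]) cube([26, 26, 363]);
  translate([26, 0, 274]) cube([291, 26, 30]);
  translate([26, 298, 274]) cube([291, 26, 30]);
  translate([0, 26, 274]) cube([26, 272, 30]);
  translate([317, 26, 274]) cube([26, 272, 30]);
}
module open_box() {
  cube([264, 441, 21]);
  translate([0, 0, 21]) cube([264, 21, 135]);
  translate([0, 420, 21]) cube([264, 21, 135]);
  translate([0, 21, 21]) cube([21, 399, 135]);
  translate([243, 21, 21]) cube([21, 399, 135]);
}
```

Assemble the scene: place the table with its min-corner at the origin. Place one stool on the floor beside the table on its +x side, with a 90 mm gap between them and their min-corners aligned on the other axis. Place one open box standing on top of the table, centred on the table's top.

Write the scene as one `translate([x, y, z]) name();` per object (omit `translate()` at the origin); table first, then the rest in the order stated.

table();
translate([1620, 0, 0]) stool();
translate([633, 102, 688]) open_box();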